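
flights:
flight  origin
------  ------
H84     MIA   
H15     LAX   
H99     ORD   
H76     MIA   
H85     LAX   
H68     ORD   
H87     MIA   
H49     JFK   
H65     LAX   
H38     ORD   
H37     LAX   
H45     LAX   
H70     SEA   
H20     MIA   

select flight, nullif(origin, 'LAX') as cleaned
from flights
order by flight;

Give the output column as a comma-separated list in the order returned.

flight=H15: origin=LAX vs LAX: equal → NULL
flight=H20: origin=MIA vs LAX: differ → MIA
flight=H37: origin=LAX vs LAX: equal → NULL
flight=H38: origin=ORD vs LAX: differ → ORD
flight=H45: origin=LAX vs LAX: equal → NULL
flight=H49: origin=JFK vs LAX: differ → JFK
flight=H65: origin=LAX vs LAX: equal → NULL
flight=H68: origin=ORD vs LAX: differ → ORD
flight=H70: origin=SEA vs LAX: differ → SEA
flight=H76: origin=MIA vs LAX: differ → MIA
flight=H84: origin=MIA vs LAX: differ → MIA
flight=H85: origin=LAX vs LAX: equal → NULL
flight=H87: origin=MIA vs LAX: differ → MIA
flight=H99: origin=ORD vs LAX: differ → ORD

NULL, MIA, NULL, ORD, NULL, JFK, NULL, ORD, SEA, MIA, MIA, NULL, MIA, ORD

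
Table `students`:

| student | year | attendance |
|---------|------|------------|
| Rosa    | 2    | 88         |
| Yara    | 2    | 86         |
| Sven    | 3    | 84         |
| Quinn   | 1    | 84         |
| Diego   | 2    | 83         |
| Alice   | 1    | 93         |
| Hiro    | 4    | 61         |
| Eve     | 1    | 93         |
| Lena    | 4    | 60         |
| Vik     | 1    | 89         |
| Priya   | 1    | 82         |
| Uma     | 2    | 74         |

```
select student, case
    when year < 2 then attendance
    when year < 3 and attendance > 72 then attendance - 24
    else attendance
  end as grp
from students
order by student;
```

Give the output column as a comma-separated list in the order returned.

student=Alice: year < 2 → 93
student=Diego: year < 3 and attendance > 72 → 59
student=Eve: year < 2 → 93
student=Hiro: ELSE → 61
student=Lena: ELSE → 60
student=Priya: year < 2 → 82
student=Quinn: year < 2 → 84
student=Rosa: year < 3 and attendance > 72 → 64
student=Sven: ELSE → 84
student=Uma: year < 3 and attendance > 72 → 50
student=Vik: year < 2 → 89
student=Yara: year < 3 and attendance > 72 → 62

93, 59, 93, 61, 60, 82, 84, 64, 84, 50, 89, 62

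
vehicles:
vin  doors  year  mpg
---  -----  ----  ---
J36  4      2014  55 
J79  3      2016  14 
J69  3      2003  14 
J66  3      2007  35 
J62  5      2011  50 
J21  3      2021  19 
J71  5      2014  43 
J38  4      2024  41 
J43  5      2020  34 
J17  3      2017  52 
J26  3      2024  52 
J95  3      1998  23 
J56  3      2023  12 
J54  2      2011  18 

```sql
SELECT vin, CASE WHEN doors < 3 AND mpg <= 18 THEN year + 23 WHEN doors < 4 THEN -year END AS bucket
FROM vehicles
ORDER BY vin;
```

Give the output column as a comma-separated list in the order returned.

vin=J17: doors < 4 → -2017
vin=J21: doors < 4 → -2021
vin=J26: doors < 4 → -2024
vin=J36: (no match → NULL) → NULL
vin=J38: (no match → NULL) → NULL
vin=J43: (no match → NULL) → NULL
vin=J54: doors < 3 AND mpg <= 18 → 2034
vin=J56: doors < 4 → -2023
vin=J62: (no match → NULL) → NULL
vin=J66: doors < 4 → -2007
vin=J69: doors < 4 → -2003
vin=J71: (no match → NULL) → NULL
vin=J79: doors < 4 → -2016
vin=J95: doors < 4 → -1998

-2017, -2021, -2024, NULL, NULL, NULL, 2034, -2023, NULL, -2007, -2003, NULL, -2016, -1998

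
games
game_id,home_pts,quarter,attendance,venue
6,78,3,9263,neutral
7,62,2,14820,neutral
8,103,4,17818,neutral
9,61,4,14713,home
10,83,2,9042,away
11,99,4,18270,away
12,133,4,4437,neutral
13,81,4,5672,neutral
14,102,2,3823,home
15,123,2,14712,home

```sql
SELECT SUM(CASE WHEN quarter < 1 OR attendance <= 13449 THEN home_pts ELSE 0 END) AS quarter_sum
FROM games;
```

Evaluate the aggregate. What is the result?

game_id=6: ✓ → 78
game_id=7: ✗
game_id=8: ✗
game_id=9: ✗
game_id=10: ✓ → 83
game_id=11: ✗
game_id=12: ✓ → 133
game_id=13: ✓ → 81
game_id=14: ✓ → 102
game_id=15: ✗
quarter_sum = 78 + 83 + 133 + 81 + 102 = 477

477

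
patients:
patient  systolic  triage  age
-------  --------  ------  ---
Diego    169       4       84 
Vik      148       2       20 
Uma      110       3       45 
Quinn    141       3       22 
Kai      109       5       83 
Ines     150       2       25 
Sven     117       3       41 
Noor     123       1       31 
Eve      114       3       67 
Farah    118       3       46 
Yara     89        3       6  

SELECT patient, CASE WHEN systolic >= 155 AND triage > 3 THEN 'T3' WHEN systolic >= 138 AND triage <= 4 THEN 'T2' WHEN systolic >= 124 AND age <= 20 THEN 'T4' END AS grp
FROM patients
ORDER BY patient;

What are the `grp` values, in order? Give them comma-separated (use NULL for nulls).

T3, NULL, NULL, T2, NULL, NULL, T2, NULL, NULL, T2, NULL

patient=Diego: systolic >= 155 AND triage > 3 → T3
patient=Eve: (no match → NULL) → NULL
patient=Farah: (no match → NULL) → NULL
patient=Ines: systolic >= 138 AND triage <= 4 → T2
patient=Kai: (no match → NULL) → NULL
patient=Noor: (no match → NULL) → NULL
patient=Quinn: systolic >= 138 AND triage <= 4 → T2
patient=Sven: (no match → NULL) → NULL
patient=Uma: (no match → NULL) → NULL
patient=Vik: systolic >= 138 AND triage <= 4 → T2
patient=Yara: (no match → NULL) → NULL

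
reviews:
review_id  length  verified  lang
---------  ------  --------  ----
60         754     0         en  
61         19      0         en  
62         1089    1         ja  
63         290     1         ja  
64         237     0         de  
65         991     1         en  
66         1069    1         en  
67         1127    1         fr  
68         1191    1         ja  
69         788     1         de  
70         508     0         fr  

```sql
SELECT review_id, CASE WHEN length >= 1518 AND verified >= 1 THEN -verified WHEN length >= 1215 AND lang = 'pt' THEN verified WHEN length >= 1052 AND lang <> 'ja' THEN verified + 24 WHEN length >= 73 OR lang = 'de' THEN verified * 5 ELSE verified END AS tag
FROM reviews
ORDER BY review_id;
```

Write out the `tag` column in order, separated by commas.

0, 0, 5, 5, 0, 5, 25, 25, 5, 5, 0

review_id=60: length >= 73 OR lang = 'de' → 0
review_id=61: ELSE → 0
review_id=62: length >= 73 OR lang = 'de' → 5
review_id=63: length >= 73 OR lang = 'de' → 5
review_id=64: length >= 73 OR lang = 'de' → 0
review_id=65: length >= 73 OR lang = 'de' → 5
review_id=66: length >= 1052 AND lang <> 'ja' → 25
review_id=67: length >= 1052 AND lang <> 'ja' → 25
review_id=68: length >= 73 OR lang = 'de' → 5
review_id=69: length >= 73 OR lang = 'de' → 5
review_id=70: length >= 73 OR lang = 'de' → 0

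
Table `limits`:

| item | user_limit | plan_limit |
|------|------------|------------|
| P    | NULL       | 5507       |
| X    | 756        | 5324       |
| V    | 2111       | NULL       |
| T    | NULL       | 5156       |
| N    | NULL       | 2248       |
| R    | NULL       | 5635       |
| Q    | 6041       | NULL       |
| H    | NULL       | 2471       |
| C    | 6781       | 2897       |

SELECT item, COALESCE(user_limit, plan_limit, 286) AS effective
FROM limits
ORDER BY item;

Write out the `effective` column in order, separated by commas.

6781, 2471, 2248, 5507, 6041, 5635, 5156, 2111, 756

item=C: user_limit=6781 → 6781
item=H: user_limit=NULL, plan_limit=2471 → 2471
item=N: user_limit=NULL, plan_limit=2248 → 2248
item=P: user_limit=NULL, plan_limit=5507 → 5507
item=Q: user_limit=6041 → 6041
item=R: user_limit=NULL, plan_limit=5635 → 5635
item=T: user_limit=NULL, plan_limit=5156 → 5156
item=V: user_limit=2111 → 2111
item=X: user_limit=756 → 756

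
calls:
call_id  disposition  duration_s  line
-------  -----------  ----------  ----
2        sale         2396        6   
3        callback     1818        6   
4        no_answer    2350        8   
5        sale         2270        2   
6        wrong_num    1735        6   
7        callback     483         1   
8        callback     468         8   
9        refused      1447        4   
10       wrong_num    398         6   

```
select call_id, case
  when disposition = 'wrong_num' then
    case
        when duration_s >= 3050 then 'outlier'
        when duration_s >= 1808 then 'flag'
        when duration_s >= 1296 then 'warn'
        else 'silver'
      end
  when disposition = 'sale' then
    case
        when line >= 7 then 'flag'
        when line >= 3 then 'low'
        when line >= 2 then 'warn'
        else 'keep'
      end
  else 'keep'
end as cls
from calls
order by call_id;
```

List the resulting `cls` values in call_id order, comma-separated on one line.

call_id=2: disposition='sale' → inner[line >= 3] → low
call_id=3: disposition='callback' → outer ELSE → keep
call_id=4: disposition='no_answer' → outer ELSE → keep
call_id=5: disposition='sale' → inner[line >= 2] → warn
call_id=6: disposition='wrong_num' → inner[duration_s >= 1296] → warn
call_id=7: disposition='callback' → outer ELSE → keep
call_id=8: disposition='callback' → outer ELSE → keep
call_id=9: disposition='refused' → outer ELSE → keep
call_id=10: disposition='wrong_num' → inner[ELSE] → silver

low, keep, keep, warn, warn, keep, keep, keep, silver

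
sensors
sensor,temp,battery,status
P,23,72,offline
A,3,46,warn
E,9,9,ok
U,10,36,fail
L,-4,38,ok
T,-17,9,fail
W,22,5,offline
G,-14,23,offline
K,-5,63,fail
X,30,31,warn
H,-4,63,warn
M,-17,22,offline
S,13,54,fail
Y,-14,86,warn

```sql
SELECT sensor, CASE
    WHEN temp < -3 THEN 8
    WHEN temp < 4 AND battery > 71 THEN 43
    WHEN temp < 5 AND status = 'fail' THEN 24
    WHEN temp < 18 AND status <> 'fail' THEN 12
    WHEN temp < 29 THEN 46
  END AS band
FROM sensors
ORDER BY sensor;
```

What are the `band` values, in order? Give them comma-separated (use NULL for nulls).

12, 12, 8, 8, 8, 8, 8, 46, 46, 8, 46, 46, NULL, 8

sensor=A: temp < 18 AND status <> 'fail' → 12
sensor=E: temp < 18 AND status <> 'fail' → 12
sensor=G: temp < -3 → 8
sensor=H: temp < -3 → 8
sensor=K: temp < -3 → 8
sensor=L: temp < -3 → 8
sensor=M: temp < -3 → 8
sensor=P: temp < 29 → 46
sensor=S: temp < 29 → 46
sensor=T: temp < -3 → 8
sensor=U: temp < 29 → 46
sensor=W: temp < 29 → 46
sensor=X: (no match → NULL) → NULL
sensor=Y: temp < -3 → 8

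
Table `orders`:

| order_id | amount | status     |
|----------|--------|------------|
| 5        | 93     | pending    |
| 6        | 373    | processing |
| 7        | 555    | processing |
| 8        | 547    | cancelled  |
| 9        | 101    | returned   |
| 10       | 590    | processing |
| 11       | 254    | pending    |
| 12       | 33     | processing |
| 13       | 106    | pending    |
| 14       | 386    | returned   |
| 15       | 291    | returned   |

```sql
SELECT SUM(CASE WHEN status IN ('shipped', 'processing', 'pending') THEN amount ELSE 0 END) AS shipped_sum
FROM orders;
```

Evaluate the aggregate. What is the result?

order_id=5: ✓ → 93
order_id=6: ✓ → 373
order_id=7: ✓ → 555
order_id=8: ✗
order_id=9: ✗
order_id=10: ✓ → 590
order_id=11: ✓ → 254
order_id=12: ✓ → 33
order_id=13: ✓ → 106
order_id=14: ✗
order_id=15: ✗
shipped_sum = 93 + 373 + 555 + 590 + 254 + 33 + 106 = 2004

2004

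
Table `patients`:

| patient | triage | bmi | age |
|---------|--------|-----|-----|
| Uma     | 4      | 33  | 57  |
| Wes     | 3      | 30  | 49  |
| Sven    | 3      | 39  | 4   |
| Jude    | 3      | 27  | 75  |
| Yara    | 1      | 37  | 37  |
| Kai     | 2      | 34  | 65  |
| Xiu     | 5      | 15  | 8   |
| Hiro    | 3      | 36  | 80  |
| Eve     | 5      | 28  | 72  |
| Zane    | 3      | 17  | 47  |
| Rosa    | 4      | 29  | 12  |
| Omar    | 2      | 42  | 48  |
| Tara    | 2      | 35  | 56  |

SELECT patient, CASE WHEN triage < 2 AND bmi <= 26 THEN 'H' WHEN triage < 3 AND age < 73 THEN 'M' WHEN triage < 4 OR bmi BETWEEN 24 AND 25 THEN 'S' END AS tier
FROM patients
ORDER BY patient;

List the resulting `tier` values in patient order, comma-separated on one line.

patient=Eve: (no match → NULL) → NULL
patient=Hiro: triage < 4 OR bmi BETWEEN 24 AND 25 → S
patient=Jude: triage < 4 OR bmi BETWEEN 24 AND 25 → S
patient=Kai: triage < 3 AND age < 73 → M
patient=Omar: triage < 3 AND age < 73 → M
patient=Rosa: (no match → NULL) → NULL
patient=Sven: triage < 4 OR bmi BETWEEN 24 AND 25 → S
patient=Tara: triage < 3 AND age < 73 → M
patient=Uma: (no match → NULL) → NULL
patient=Wes: triage < 4 OR bmi BETWEEN 24 AND 25 → S
patient=Xiu: (no match → NULL) → NULL
patient=Yara: triage < 3 AND age < 73 → M
patient=Zane: triage < 4 OR bmi BETWEEN 24 AND 25 → S

NULL, S, S, M, M, NULL, S, M, NULL, S, NULL, M, S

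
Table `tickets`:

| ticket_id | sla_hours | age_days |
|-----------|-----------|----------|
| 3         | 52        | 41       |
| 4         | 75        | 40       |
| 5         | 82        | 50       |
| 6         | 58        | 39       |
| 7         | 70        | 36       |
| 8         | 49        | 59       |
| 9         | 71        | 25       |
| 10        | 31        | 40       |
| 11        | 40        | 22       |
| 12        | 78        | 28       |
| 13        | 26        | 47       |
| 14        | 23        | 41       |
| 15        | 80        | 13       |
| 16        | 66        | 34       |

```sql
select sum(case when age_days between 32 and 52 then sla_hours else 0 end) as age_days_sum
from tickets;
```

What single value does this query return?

483

ticket_id=3: ✓ → 52
ticket_id=4: ✓ → 75
ticket_id=5: ✓ → 82
ticket_id=6: ✓ → 58
ticket_id=7: ✓ → 70
ticket_id=8: ✗
ticket_id=9: ✗
ticket_id=10: ✓ → 31
ticket_id=11: ✗
ticket_id=12: ✗
ticket_id=13: ✓ → 26
ticket_id=14: ✓ → 23
ticket_id=15: ✗
ticket_id=16: ✓ → 66
age_days_sum = 52 + 75 + 82 + 58 + 70 + 31 + 26 + 23 + 66 = 483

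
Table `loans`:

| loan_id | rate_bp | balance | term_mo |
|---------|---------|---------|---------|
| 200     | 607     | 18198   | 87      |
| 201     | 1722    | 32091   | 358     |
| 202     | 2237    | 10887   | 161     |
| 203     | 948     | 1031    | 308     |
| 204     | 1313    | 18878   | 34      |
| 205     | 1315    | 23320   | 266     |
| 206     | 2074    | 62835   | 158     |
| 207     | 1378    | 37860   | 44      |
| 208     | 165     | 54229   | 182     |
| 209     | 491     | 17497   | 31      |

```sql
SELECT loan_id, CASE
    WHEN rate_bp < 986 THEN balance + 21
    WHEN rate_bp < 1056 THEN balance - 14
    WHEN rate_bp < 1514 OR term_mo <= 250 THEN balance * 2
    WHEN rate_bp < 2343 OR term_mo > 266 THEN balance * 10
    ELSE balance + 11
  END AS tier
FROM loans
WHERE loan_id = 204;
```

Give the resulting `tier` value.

loan_id = 204: rate_bp=1313, balance=18878, term_mo=34.
rate_bp < 986 → false
rate_bp < 1056 → false
rate_bp < 1514 OR term_mo <= 250 → true → 37756

37756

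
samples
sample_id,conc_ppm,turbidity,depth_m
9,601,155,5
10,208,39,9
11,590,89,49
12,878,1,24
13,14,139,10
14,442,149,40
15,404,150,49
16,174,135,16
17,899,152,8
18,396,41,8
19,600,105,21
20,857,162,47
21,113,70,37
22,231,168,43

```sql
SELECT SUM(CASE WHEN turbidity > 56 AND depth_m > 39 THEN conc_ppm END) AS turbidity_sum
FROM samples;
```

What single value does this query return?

2524

sample_id=9: ✗
sample_id=10: ✗
sample_id=11: ✓ → 590
sample_id=12: ✗
sample_id=13: ✗
sample_id=14: ✓ → 442
sample_id=15: ✓ → 404
sample_id=16: ✗
sample_id=17: ✗
sample_id=18: ✗
sample_id=19: ✗
sample_id=20: ✓ → 857
sample_id=21: ✗
sample_id=22: ✓ → 231
turbidity_sum = 590 + 442 + 404 + 857 + 231 = 2524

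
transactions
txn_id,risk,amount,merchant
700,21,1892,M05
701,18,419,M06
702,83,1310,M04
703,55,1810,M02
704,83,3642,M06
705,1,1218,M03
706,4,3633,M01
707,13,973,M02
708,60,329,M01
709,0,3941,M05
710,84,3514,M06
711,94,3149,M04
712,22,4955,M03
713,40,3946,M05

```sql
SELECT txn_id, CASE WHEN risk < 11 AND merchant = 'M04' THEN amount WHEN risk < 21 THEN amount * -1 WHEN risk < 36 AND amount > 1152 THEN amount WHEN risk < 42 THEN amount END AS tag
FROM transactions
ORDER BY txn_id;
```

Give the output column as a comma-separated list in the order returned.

txn_id=700: risk < 36 AND amount > 1152 → 1892
txn_id=701: risk < 21 → -419
txn_id=702: (no match → NULL) → NULL
txn_id=703: (no match → NULL) → NULL
txn_id=704: (no match → NULL) → NULL
txn_id=705: risk < 21 → -1218
txn_id=706: risk < 21 → -3633
txn_id=707: risk < 21 → -973
txn_id=708: (no match → NULL) → NULL
txn_id=709: risk < 21 → -3941
txn_id=710: (no match → NULL) → NULL
txn_id=711: (no match → NULL) → NULL
txn_id=712: risk < 36 AND amount > 1152 → 4955
txn_id=713: risk < 42 → 3946

1892, -419, NULL, NULL, NULL, -1218, -3633, -973, NULL, -3941, NULL, NULL, 4955, 3946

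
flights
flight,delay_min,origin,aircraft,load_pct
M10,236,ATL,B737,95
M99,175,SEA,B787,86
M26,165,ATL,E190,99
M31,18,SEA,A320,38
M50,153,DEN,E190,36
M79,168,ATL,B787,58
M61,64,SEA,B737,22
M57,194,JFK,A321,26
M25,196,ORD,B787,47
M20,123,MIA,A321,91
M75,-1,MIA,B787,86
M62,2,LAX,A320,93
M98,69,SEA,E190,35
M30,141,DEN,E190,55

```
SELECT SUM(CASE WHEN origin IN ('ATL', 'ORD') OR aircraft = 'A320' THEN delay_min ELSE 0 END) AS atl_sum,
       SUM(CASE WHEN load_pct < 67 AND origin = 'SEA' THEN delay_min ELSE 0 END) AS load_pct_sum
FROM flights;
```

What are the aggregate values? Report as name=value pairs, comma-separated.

[atl_sum: origin IN ('ATL', 'ORD') OR aircraft = 'A320']
flight=M10: ✓ → 236
flight=M99: ✗
flight=M26: ✓ → 165
flight=M31: ✓ → 18
flight=M50: ✗
flight=M79: ✓ → 168
flight=M61: ✗
flight=M57: ✗
flight=M25: ✓ → 196
flight=M20: ✗
flight=M75: ✗
flight=M62: ✓ → 2
flight=M98: ✗
flight=M30: ✗
atl_sum = 236 + 165 + 18 + 168 + 196 + 2 = 785
—
[load_pct_sum: load_pct < 67 AND origin = 'SEA']
flight=M10: ✗
flight=M99: ✗
flight=M26: ✗
flight=M31: ✓ → 18
flight=M50: ✗
flight=M79: ✗
flight=M61: ✓ → 64
flight=M57: ✗
flight=M25: ✗
flight=M20: ✗
flight=M75: ✗
flight=M62: ✗
flight=M98: ✓ → 69
flight=M30: ✗
load_pct_sum = 18 + 64 + 69 = 151

atl_sum=785, load_pct_sum=151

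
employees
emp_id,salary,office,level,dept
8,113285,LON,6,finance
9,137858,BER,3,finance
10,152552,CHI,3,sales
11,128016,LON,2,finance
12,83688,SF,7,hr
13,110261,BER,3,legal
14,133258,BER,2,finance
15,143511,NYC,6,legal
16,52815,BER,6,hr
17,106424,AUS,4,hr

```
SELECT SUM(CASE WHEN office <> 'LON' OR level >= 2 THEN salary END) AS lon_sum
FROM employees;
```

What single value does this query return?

1161668

emp_id=8: ✓ → 113285
emp_id=9: ✓ → 137858
emp_id=10: ✓ → 152552
emp_id=11: ✓ → 128016
emp_id=12: ✓ → 83688
emp_id=13: ✓ → 110261
emp_id=14: ✓ → 133258
emp_id=15: ✓ → 143511
emp_id=16: ✓ → 52815
emp_id=17: ✓ → 106424
lon_sum = 113285 + 137858 + 152552 + 128016 + 83688 + 110261 + 133258 + 143511 + 52815 + 106424 = 1161668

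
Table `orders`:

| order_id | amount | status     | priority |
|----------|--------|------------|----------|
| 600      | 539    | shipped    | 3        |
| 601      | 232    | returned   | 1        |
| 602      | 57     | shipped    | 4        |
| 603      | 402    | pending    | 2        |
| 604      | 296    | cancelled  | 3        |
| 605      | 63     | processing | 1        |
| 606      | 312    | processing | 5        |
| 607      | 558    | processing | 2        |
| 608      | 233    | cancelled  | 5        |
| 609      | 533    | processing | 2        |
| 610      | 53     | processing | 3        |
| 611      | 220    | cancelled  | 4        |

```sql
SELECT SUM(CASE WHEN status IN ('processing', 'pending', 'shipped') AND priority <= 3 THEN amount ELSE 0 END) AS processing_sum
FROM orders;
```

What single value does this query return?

2148

order_id=600: ✓ → 539
order_id=601: ✗
order_id=602: ✗
order_id=603: ✓ → 402
order_id=604: ✗
order_id=605: ✓ → 63
order_id=606: ✗
order_id=607: ✓ → 558
order_id=608: ✗
order_id=609: ✓ → 533
order_id=610: ✓ → 53
order_id=611: ✗
processing_sum = 539 + 402 + 63 + 558 + 533 + 53 = 2148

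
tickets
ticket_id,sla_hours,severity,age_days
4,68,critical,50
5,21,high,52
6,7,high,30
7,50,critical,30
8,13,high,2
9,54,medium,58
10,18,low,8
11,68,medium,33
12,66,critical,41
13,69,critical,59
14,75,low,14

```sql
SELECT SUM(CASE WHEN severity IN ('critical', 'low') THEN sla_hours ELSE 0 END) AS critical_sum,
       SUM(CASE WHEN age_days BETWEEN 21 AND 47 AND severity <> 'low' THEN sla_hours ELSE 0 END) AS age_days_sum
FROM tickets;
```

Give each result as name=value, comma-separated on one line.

[critical_sum: severity IN ('critical', 'low')]
ticket_id=4: ✓ → 68
ticket_id=5: ✗
ticket_id=6: ✗
ticket_id=7: ✓ → 50
ticket_id=8: ✗
ticket_id=9: ✗
ticket_id=10: ✓ → 18
ticket_id=11: ✗
ticket_id=12: ✓ → 66
ticket_id=13: ✓ → 69
ticket_id=14: ✓ → 75
critical_sum = 68 + 50 + 18 + 66 + 69 + 75 = 346
—
[age_days_sum: age_days BETWEEN 21 AND 47 AND severity <> 'low']
ticket_id=4: ✗
ticket_id=5: ✗
ticket_id=6: ✓ → 7
ticket_id=7: ✓ → 50
ticket_id=8: ✗
ticket_id=9: ✗
ticket_id=10: ✗
ticket_id=11: ✓ → 68
ticket_id=12: ✓ → 66
ticket_id=13: ✗
ticket_id=14: ✗
age_days_sum = 7 + 50 + 68 + 66 = 191

critical_sum=346, age_days_sum=191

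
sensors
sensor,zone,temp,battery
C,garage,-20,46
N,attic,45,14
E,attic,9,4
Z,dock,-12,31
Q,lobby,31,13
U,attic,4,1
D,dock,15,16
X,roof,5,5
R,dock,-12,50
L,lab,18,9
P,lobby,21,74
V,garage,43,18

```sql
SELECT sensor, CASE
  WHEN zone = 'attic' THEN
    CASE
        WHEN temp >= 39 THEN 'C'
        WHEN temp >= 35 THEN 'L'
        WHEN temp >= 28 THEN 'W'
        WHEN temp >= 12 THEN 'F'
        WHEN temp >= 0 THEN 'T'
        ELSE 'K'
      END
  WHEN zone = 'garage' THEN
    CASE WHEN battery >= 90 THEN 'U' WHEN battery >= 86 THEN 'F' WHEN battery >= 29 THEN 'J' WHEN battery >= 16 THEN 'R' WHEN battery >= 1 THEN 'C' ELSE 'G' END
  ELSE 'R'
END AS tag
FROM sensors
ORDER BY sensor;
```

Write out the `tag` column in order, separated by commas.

J, R, T, R, C, R, R, R, T, R, R, R

sensor=C: zone='garage' → inner[battery >= 29] → J
sensor=D: zone='dock' → outer ELSE → R
sensor=E: zone='attic' → inner[temp >= 0] → T
sensor=L: zone='lab' → outer ELSE → R
sensor=N: zone='attic' → inner[temp >= 39] → C
sensor=P: zone='lobby' → outer ELSE → R
sensor=Q: zone='lobby' → outer ELSE → R
sensor=R: zone='dock' → outer ELSE → R
sensor=U: zone='attic' → inner[temp >= 0] → T
sensor=V: zone='garage' → inner[battery >= 16] → R
sensor=X: zone='roof' → outer ELSE → R
sensor=Z: zone='dock' → outer ELSE → R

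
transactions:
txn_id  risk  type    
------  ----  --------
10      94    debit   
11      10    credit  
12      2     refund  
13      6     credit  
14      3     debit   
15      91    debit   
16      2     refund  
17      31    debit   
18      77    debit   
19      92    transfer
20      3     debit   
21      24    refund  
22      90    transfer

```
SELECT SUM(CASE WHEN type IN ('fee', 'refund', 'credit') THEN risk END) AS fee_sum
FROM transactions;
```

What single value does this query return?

txn_id=10: ✗
txn_id=11: ✓ → 10
txn_id=12: ✓ → 2
txn_id=13: ✓ → 6
txn_id=14: ✗
txn_id=15: ✗
txn_id=16: ✓ → 2
txn_id=17: ✗
txn_id=18: ✗
txn_id=19: ✗
txn_id=20: ✗
txn_id=21: ✓ → 24
txn_id=22: ✗
fee_sum = 10 + 2 + 6 + 2 + 24 = 44

44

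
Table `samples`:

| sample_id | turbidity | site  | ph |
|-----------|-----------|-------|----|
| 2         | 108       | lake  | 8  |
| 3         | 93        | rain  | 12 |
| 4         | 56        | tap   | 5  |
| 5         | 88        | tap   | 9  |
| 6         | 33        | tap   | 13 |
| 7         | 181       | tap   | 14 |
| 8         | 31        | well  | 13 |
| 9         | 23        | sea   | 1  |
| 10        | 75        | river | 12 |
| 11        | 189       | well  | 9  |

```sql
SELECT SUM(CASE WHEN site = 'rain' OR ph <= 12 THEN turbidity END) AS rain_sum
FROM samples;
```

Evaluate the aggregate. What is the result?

632

sample_id=2: ✓ → 108
sample_id=3: ✓ → 93
sample_id=4: ✓ → 56
sample_id=5: ✓ → 88
sample_id=6: ✗
sample_id=7: ✗
sample_id=8: ✗
sample_id=9: ✓ → 23
sample_id=10: ✓ → 75
sample_id=11: ✓ → 189
rain_sum = 108 + 93 + 56 + 88 + 23 + 75 + 189 = 632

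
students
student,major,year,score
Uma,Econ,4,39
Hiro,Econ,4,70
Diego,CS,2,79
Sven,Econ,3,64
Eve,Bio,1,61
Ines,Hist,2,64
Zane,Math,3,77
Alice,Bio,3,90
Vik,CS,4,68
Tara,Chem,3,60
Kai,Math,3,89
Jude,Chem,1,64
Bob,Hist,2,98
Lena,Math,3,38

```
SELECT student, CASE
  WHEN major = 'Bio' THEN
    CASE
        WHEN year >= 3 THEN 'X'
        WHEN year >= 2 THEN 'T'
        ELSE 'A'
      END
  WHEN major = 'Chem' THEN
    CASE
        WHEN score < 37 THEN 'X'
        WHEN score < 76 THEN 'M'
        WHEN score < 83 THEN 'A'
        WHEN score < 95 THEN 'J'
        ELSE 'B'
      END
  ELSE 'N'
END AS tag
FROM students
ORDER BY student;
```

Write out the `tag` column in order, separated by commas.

student=Alice: major='Bio' → inner[year >= 3] → X
student=Bob: major='Hist' → outer ELSE → N
student=Diego: major='CS' → outer ELSE → N
student=Eve: major='Bio' → inner[ELSE] → A
student=Hiro: major='Econ' → outer ELSE → N
student=Ines: major='Hist' → outer ELSE → N
student=Jude: major='Chem' → inner[score < 76] → M
student=Kai: major='Math' → outer ELSE → N
student=Lena: major='Math' → outer ELSE → N
student=Sven: major='Econ' → outer ELSE → N
student=Tara: major='Chem' → inner[score < 76] → M
student=Uma: major='Econ' → outer ELSE → N
student=Vik: major='CS' → outer ELSE → N
student=Zane: major='Math' → outer ELSE → N

X, N, N, A, N, N, M, N, N, N, M, N, N, N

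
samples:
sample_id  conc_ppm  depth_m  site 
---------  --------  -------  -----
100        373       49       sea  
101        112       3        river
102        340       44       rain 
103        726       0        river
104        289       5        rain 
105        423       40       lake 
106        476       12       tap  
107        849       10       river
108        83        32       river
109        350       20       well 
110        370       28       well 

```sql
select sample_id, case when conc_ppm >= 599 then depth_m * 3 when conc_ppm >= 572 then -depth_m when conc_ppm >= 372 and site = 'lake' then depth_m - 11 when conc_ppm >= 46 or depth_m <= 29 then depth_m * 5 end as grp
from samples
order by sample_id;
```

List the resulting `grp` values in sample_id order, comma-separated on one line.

sample_id=100: conc_ppm >= 46 or depth_m <= 29 → 245
sample_id=101: conc_ppm >= 46 or depth_m <= 29 → 15
sample_id=102: conc_ppm >= 46 or depth_m <= 29 → 220
sample_id=103: conc_ppm >= 599 → 0
sample_id=104: conc_ppm >= 46 or depth_m <= 29 → 25
sample_id=105: conc_ppm >= 372 and site = 'lake' → 29
sample_id=106: conc_ppm >= 46 or depth_m <= 29 → 60
sample_id=107: conc_ppm >= 599 → 30
sample_id=108: conc_ppm >= 46 or depth_m <= 29 → 160
sample_id=109: conc_ppm >= 46 or depth_m <= 29 → 100
sample_id=110: conc_ppm >= 46 or depth_m <= 29 → 140

245, 15, 220, 0, 25, 29, 60, 30, 160, 100, 140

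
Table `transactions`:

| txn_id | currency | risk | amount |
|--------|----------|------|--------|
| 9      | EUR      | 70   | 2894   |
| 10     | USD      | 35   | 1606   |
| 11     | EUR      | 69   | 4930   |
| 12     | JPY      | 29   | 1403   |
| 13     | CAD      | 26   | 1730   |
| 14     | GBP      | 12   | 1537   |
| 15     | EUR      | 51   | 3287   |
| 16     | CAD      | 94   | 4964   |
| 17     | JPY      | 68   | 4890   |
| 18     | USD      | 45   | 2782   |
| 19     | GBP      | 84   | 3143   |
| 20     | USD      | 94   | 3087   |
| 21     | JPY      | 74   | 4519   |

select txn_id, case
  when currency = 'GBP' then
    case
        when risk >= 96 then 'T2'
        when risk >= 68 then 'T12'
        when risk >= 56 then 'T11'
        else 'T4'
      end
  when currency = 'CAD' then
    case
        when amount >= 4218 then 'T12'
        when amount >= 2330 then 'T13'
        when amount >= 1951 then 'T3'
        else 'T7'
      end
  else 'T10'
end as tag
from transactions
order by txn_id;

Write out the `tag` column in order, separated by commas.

T10, T10, T10, T10, T7, T4, T10, T12, T10, T10, T12, T10, T10

txn_id=9: currency='EUR' → outer ELSE → T10
txn_id=10: currency='USD' → outer ELSE → T10
txn_id=11: currency='EUR' → outer ELSE → T10
txn_id=12: currency='JPY' → outer ELSE → T10
txn_id=13: currency='CAD' → inner[ELSE] → T7
txn_id=14: currency='GBP' → inner[ELSE] → T4
txn_id=15: currency='EUR' → outer ELSE → T10
txn_id=16: currency='CAD' → inner[amount >= 4218] → T12
txn_id=17: currency='JPY' → outer ELSE → T10
txn_id=18: currency='USD' → outer ELSE → T10
txn_id=19: currency='GBP' → inner[risk >= 68] → T12
txn_id=20: currency='USD' → outer ELSE → T10
txn_id=21: currency='JPY' → outer ELSE → T10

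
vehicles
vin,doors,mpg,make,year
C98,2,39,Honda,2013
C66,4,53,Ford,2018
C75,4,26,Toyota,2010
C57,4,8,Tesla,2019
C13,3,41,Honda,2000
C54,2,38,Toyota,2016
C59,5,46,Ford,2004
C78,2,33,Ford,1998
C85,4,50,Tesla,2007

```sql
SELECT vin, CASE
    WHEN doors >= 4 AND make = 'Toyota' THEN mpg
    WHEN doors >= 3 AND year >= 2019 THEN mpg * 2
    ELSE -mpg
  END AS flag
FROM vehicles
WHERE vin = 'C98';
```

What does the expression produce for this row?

vin = C98: doors=2, mpg=39, make=Honda, year=2013.
doors >= 4 AND make = 'Toyota' → false
doors >= 3 AND year >= 2019 → false
No prior WHEN matched → ELSE → -39

-39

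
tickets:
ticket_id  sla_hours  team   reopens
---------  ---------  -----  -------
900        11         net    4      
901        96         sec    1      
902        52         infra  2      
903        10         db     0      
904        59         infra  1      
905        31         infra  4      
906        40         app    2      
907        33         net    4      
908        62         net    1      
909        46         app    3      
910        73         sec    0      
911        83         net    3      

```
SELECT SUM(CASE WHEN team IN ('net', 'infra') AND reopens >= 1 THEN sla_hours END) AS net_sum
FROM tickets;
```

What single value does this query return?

ticket_id=900: ✓ → 11
ticket_id=901: ✗
ticket_id=902: ✓ → 52
ticket_id=903: ✗
ticket_id=904: ✓ → 59
ticket_id=905: ✓ → 31
ticket_id=906: ✗
ticket_id=907: ✓ → 33
ticket_id=908: ✓ → 62
ticket_id=909: ✗
ticket_id=910: ✗
ticket_id=911: ✓ → 83
net_sum = 11 + 52 + 59 + 31 + 33 + 62 + 83 = 331

331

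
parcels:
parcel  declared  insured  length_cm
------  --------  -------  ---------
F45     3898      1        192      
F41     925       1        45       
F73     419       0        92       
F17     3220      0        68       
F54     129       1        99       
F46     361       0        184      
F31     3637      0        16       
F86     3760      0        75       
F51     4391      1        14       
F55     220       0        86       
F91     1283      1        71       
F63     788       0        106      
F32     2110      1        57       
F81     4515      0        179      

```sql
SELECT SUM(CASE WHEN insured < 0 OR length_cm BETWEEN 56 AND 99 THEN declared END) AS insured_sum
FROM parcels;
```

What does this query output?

parcel=F45: ✗
parcel=F41: ✗
parcel=F73: ✓ → 419
parcel=F17: ✓ → 3220
parcel=F54: ✓ → 129
parcel=F46: ✗
parcel=F31: ✗
parcel=F86: ✓ → 3760
parcel=F51: ✗
parcel=F55: ✓ → 220
parcel=F91: ✓ → 1283
parcel=F63: ✗
parcel=F32: ✓ → 2110
parcel=F81: ✗
insured_sum = 419 + 3220 + 129 + 3760 + 220 + 1283 + 2110 = 11141

11141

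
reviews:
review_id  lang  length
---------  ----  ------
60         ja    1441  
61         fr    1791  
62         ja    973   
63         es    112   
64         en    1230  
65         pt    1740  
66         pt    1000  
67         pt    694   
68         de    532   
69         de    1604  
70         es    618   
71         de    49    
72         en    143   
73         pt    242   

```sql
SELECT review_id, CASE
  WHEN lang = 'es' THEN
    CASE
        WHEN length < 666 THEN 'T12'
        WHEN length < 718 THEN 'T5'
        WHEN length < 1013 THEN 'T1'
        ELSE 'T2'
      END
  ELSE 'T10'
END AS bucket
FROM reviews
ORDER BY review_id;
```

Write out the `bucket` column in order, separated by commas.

review_id=60: lang='ja' → outer ELSE → T10
review_id=61: lang='fr' → outer ELSE → T10
review_id=62: lang='ja' → outer ELSE → T10
review_id=63: lang='es' → inner[length < 666] → T12
review_id=64: lang='en' → outer ELSE → T10
review_id=65: lang='pt' → outer ELSE → T10
review_id=66: lang='pt' → outer ELSE → T10
review_id=67: lang='pt' → outer ELSE → T10
review_id=68: lang='de' → outer ELSE → T10
review_id=69: lang='de' → outer ELSE → T10
review_id=70: lang='es' → inner[length < 666] → T12
review_id=71: lang='de' → outer ELSE → T10
review_id=72: lang='en' → outer ELSE → T10
review_id=73: lang='pt' → outer ELSE → T10

T10, T10, T10, T12, T10, T10, T10, T10, T10, T10, T12, T10, T10, T10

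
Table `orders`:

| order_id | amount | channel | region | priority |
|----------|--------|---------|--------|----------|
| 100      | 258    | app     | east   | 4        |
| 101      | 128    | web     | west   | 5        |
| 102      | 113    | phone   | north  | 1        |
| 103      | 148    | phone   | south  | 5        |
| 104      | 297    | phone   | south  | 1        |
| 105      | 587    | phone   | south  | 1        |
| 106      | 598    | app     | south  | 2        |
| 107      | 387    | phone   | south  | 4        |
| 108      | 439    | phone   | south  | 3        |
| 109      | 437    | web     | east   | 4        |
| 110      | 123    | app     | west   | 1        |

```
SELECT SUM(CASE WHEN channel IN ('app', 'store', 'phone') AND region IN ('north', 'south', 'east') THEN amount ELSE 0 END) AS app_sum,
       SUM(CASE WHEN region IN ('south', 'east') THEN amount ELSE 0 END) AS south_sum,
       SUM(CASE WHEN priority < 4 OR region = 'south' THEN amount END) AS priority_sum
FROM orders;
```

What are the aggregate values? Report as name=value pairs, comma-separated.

app_sum=2827, south_sum=3151, priority_sum=2692

[app_sum: channel IN ('app', 'store', 'phone') AND region IN ('north', 'south', 'east')]
order_id=100: ✓ → 258
order_id=101: ✗
order_id=102: ✓ → 113
order_id=103: ✓ → 148
order_id=104: ✓ → 297
order_id=105: ✓ → 587
order_id=106: ✓ → 598
order_id=107: ✓ → 387
order_id=108: ✓ → 439
order_id=109: ✗
order_id=110: ✗
app_sum = 258 + 113 + 148 + 297 + 587 + 598 + 387 + 439 = 2827
—
[south_sum: region IN ('south', 'east')]
order_id=100: ✓ → 258
order_id=101: ✗
order_id=102: ✗
order_id=103: ✓ → 148
order_id=104: ✓ → 297
order_id=105: ✓ → 587
order_id=106: ✓ → 598
order_id=107: ✓ → 387
order_id=108: ✓ → 439
order_id=109: ✓ → 437
order_id=110: ✗
south_sum = 258 + 148 + 297 + 587 + 598 + 387 + 439 + 437 = 3151
—
[priority_sum: priority < 4 OR region = 'south']
order_id=100: ✗
order_id=101: ✗
order_id=102: ✓ → 113
order_id=103: ✓ → 148
order_id=104: ✓ → 297
order_id=105: ✓ → 587
order_id=106: ✓ → 598
order_id=107: ✓ → 387
order_id=108: ✓ → 439
order_id=109: ✗
order_id=110: ✓ → 123
priority_sum = 113 + 148 + 297 + 587 + 598 + 387 + 439 + 123 = 2692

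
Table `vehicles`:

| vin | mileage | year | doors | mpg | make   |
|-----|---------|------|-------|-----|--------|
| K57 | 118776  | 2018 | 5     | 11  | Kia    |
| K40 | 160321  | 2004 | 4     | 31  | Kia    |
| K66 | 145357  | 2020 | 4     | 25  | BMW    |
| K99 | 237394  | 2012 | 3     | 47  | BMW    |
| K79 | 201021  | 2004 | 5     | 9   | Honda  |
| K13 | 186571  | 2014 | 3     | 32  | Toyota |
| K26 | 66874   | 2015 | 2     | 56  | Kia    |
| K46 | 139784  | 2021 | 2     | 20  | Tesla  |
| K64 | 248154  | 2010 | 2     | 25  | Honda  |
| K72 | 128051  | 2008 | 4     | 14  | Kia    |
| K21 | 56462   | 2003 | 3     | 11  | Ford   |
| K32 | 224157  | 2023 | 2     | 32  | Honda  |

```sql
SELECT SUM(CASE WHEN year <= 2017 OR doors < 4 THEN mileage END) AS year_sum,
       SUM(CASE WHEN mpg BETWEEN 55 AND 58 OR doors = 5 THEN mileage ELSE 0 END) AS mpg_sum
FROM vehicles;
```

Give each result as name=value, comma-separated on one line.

[year_sum: year <= 2017 OR doors < 4]
vin=K57: ✗
vin=K40: ✓ → 160321
vin=K66: ✗
vin=K99: ✓ → 237394
vin=K79: ✓ → 201021
vin=K13: ✓ → 186571
vin=K26: ✓ → 66874
vin=K46: ✓ → 139784
vin=K64: ✓ → 248154
vin=K72: ✓ → 128051
vin=K21: ✓ → 56462
vin=K32: ✓ → 224157
year_sum = 160321 + 237394 + 201021 + 186571 + 66874 + 139784 + 248154 + 128051 + 56462 + 224157 = 1648789
—
[mpg_sum: mpg BETWEEN 55 AND 58 OR doors = 5]
vin=K57: ✓ → 118776
vin=K40: ✗
vin=K66: ✗
vin=K99: ✗
vin=K79: ✓ → 201021
vin=K13: ✗
vin=K26: ✓ → 66874
vin=K46: ✗
vin=K64: ✗
vin=K72: ✗
vin=K21: ✗
vin=K32: ✗
mpg_sum = 118776 + 201021 + 66874 = 386671

year_sum=1648789, mpg_sum=386671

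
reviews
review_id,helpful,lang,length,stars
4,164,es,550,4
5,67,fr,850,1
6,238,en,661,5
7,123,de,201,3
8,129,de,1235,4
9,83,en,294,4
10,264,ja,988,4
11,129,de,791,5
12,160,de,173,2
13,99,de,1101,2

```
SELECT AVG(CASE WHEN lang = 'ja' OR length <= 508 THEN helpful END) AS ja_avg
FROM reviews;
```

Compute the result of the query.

review_id=4: ✗
review_id=5: ✗
review_id=6: ✗
review_id=7: ✓ → 123
review_id=8: ✗
review_id=9: ✓ → 83
review_id=10: ✓ → 264
review_id=11: ✗
review_id=12: ✓ → 160
review_id=13: ✗
ja_avg = (123 + 83 + 264 + 160) / 4 = 157.5

157.5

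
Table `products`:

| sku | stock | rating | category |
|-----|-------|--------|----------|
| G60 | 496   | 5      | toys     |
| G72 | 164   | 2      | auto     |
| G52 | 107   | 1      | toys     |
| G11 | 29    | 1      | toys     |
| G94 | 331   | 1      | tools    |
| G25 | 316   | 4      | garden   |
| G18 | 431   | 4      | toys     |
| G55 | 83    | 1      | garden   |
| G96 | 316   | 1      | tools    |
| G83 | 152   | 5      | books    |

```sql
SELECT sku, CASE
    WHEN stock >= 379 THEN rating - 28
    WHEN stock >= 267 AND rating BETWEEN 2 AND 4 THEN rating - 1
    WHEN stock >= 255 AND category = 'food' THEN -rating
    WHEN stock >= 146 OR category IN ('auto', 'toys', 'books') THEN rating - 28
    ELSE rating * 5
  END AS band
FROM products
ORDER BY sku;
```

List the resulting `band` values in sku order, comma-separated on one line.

-27, -24, 3, -27, 5, -23, -26, -23, -27, -27

sku=G11: stock >= 146 OR category IN ('auto', 'toys', 'books') → -27
sku=G18: stock >= 379 → -24
sku=G25: stock >= 267 AND rating BETWEEN 2 AND 4 → 3
sku=G52: stock >= 146 OR category IN ('auto', 'toys', 'books') → -27
sku=G55: ELSE → 5
sku=G60: stock >= 379 → -23
sku=G72: stock >= 146 OR category IN ('auto', 'toys', 'books') → -26
sku=G83: stock >= 146 OR category IN ('auto', 'toys', 'books') → -23
sku=G94: stock >= 146 OR category IN ('auto', 'toys', 'books') → -27
sku=G96: stock >= 146 OR category IN ('auto', 'toys', 'books') → -27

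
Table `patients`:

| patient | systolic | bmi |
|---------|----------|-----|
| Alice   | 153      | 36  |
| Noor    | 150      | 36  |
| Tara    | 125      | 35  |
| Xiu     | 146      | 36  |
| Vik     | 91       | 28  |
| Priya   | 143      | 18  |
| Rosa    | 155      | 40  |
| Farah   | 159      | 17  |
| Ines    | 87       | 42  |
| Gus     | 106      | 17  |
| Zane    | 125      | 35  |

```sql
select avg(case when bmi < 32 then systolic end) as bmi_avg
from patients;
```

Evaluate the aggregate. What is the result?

124.75

patient=Alice: ✗
patient=Noor: ✗
patient=Tara: ✗
patient=Xiu: ✗
patient=Vik: ✓ → 91
patient=Priya: ✓ → 143
patient=Rosa: ✗
patient=Farah: ✓ → 159
patient=Ines: ✗
patient=Gus: ✓ → 106
patient=Zane: ✗
bmi_avg = (91 + 143 + 159 + 106) / 4 = 124.75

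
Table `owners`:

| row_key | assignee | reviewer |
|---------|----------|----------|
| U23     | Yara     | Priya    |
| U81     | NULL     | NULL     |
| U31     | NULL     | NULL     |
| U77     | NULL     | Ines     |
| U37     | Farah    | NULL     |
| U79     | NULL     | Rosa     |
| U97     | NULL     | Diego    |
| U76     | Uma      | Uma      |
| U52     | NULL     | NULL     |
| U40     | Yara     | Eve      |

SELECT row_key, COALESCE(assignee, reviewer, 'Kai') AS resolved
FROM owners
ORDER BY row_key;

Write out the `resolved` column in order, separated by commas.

Yara, Kai, Farah, Yara, Kai, Uma, Ines, Rosa, Kai, Diego

row_key=U23: assignee=Yara → Yara
row_key=U31: assignee=NULL, reviewer=NULL, → literal Kai → Kai
row_key=U37: assignee=Farah → Farah
row_key=U40: assignee=Yara → Yara
row_key=U52: assignee=NULL, reviewer=NULL, → literal Kai → Kai
row_key=U76: assignee=Uma → Uma
row_key=U77: assignee=NULL, reviewer=Ines → Ines
row_key=U79: assignee=NULL, reviewer=Rosa → Rosa
row_key=U81: assignee=NULL, reviewer=NULL, → literal Kai → Kai
row_key=U97: assignee=NULL, reviewer=Diego → Diego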